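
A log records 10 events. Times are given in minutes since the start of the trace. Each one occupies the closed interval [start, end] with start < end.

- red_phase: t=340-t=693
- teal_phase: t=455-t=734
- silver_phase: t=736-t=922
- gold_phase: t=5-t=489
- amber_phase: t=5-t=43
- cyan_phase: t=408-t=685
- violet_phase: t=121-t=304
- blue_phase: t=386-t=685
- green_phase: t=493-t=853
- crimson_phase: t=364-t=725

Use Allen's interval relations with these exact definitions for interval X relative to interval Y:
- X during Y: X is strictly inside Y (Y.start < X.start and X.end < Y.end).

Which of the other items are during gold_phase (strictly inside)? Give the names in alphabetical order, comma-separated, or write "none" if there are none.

Target gold_phase = [t=5, t=489].
amber_phase [t=5, t=43] → starts → no.
blue_phase [t=386, t=685] → overlapped-by → no.
crimson_phase [t=364, t=725] → overlapped-by → no.
cyan_phase [t=408, t=685] → overlapped-by → no.
green_phase [t=493, t=853] → after → no.
red_phase [t=340, t=693] → overlapped-by → no.
silver_phase [t=736, t=922] → after → no.
teal_phase [t=455, t=734] → overlapped-by → no.
violet_phase [t=121, t=304] → during → yes.
Result: violet_phase.

violet_phase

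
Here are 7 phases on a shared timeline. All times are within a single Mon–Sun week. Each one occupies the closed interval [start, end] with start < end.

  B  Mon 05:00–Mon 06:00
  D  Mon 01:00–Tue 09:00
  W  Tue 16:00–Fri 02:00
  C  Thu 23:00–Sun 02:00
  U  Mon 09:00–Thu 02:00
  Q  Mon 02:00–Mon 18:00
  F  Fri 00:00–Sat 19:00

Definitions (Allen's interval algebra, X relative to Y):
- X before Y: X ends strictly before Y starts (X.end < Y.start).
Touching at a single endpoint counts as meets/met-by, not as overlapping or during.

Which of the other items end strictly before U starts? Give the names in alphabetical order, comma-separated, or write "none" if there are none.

Target U = [Mon 09:00, Thu 02:00].
B [Mon 05:00, Mon 06:00] → before → yes.
C [Thu 23:00, Sun 02:00] → after → no.
D [Mon 01:00, Tue 09:00] → overlaps → no.
F [Fri 00:00, Sat 19:00] → after → no.
Q [Mon 02:00, Mon 18:00] → overlaps → no.
W [Tue 16:00, Fri 02:00] → overlapped-by → no.
Result: B.

B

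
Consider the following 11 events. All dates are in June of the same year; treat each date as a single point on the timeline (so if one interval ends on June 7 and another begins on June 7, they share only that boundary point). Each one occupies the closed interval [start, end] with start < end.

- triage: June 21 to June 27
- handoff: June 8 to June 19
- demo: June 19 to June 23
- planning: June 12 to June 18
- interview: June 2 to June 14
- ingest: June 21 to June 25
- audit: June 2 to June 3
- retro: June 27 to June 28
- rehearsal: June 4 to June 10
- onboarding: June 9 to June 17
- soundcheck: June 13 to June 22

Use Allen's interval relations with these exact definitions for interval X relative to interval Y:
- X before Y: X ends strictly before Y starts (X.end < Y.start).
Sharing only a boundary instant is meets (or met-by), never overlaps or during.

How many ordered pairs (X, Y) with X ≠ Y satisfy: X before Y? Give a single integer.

33

Checking all 110 ordered pairs for relation 'before'; matching pairs in alphabetical order:
(audit, demo): audit before demo ✓
(audit, handoff): audit before handoff ✓
(audit, ingest): audit before ingest ✓
(audit, onboarding): audit before onboarding ✓
(audit, planning): audit before planning ✓
(audit, rehearsal): audit before rehearsal ✓
(audit, retro): audit before retro ✓
(audit, soundcheck): audit before soundcheck ✓
(audit, triage): audit before triage ✓
(demo, retro): demo before retro ✓
(handoff, ingest): handoff before ingest ✓
(handoff, retro): handoff before retro ✓
(handoff, triage): handoff before triage ✓
(ingest, retro): ingest before retro ✓
(interview, demo): interview before demo ✓
(interview, ingest): interview before ingest ✓
(interview, retro): interview before retro ✓
(interview, triage): interview before triage ✓
(onboarding, demo): onboarding before demo ✓
(onboarding, ingest): onboarding before ingest ✓
(onboarding, retro): onboarding before retro ✓
(onboarding, triage): onboarding before triage ✓
(planning, demo): planning before demo ✓
(planning, ingest): planning before ingest ✓
... plus 9 further pairs not listed.
Count: 33.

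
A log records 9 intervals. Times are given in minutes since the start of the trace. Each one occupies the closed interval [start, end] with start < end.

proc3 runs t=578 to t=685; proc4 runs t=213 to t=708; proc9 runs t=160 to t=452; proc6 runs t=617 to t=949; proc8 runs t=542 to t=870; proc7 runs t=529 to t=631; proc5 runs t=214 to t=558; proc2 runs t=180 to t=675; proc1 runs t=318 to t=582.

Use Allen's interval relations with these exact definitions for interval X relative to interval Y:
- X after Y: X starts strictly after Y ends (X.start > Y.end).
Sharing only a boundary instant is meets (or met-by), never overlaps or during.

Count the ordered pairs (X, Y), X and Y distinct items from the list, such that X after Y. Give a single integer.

7

Checking all 72 ordered pairs for relation 'after'; matching pairs in alphabetical order:
(proc3, proc5): proc3 after proc5 ✓
(proc3, proc9): proc3 after proc9 ✓
(proc6, proc1): proc6 after proc1 ✓
(proc6, proc5): proc6 after proc5 ✓
(proc6, proc9): proc6 after proc9 ✓
(proc7, proc9): proc7 after proc9 ✓
(proc8, proc9): proc8 after proc9 ✓
Count: 7.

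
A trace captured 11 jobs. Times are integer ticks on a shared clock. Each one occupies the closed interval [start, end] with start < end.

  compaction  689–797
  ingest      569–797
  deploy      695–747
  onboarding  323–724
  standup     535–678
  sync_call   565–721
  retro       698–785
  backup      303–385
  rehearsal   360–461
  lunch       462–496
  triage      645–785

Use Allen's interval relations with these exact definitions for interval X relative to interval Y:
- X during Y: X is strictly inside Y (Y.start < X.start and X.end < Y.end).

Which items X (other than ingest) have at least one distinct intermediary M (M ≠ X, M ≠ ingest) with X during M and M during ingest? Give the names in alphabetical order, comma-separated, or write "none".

deploy

Target ingest = [569, 797].
Intermediaries M with M during ingest: deploy, retro, triage.
Via deploy — items with X during deploy: none.
Via retro — items with X during retro: none.
Via triage — items with X during triage: deploy.
Union: deploy.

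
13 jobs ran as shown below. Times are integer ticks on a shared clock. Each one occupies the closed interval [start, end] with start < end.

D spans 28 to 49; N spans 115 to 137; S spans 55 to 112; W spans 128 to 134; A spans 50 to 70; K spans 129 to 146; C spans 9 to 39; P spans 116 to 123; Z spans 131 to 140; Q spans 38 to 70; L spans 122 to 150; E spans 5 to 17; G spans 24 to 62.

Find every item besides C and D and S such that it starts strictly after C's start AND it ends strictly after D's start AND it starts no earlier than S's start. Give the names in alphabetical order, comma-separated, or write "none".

K, L, N, P, W, Z

Conditions: its start is strictly after C's start (X.start > 9) AND its end is strictly after D's start (X.end > 28) AND its start is no earlier than S's start (X.start >= 55).
A: start 50 > 9? ✓; end 70 > 28? ✓; start 50 >= 55? ✗ → no.
E: start 5 > 9? ✗; end 17 > 28? ✗; start 5 >= 55? ✗ → no.
G: start 24 > 9? ✓; end 62 > 28? ✓; start 24 >= 55? ✗ → no.
K: start 129 > 9? ✓; end 146 > 28? ✓; start 129 >= 55? ✓ → yes.
L: start 122 > 9? ✓; end 150 > 28? ✓; start 122 >= 55? ✓ → yes.
N: start 115 > 9? ✓; end 137 > 28? ✓; start 115 >= 55? ✓ → yes.
P: start 116 > 9? ✓; end 123 > 28? ✓; start 116 >= 55? ✓ → yes.
Q: start 38 > 9? ✓; end 70 > 28? ✓; start 38 >= 55? ✗ → no.
W: start 128 > 9? ✓; end 134 > 28? ✓; start 128 >= 55? ✓ → yes.
Z: start 131 > 9? ✓; end 140 > 28? ✓; start 131 >= 55? ✓ → yes.
Result: K, L, N, P, W, Z.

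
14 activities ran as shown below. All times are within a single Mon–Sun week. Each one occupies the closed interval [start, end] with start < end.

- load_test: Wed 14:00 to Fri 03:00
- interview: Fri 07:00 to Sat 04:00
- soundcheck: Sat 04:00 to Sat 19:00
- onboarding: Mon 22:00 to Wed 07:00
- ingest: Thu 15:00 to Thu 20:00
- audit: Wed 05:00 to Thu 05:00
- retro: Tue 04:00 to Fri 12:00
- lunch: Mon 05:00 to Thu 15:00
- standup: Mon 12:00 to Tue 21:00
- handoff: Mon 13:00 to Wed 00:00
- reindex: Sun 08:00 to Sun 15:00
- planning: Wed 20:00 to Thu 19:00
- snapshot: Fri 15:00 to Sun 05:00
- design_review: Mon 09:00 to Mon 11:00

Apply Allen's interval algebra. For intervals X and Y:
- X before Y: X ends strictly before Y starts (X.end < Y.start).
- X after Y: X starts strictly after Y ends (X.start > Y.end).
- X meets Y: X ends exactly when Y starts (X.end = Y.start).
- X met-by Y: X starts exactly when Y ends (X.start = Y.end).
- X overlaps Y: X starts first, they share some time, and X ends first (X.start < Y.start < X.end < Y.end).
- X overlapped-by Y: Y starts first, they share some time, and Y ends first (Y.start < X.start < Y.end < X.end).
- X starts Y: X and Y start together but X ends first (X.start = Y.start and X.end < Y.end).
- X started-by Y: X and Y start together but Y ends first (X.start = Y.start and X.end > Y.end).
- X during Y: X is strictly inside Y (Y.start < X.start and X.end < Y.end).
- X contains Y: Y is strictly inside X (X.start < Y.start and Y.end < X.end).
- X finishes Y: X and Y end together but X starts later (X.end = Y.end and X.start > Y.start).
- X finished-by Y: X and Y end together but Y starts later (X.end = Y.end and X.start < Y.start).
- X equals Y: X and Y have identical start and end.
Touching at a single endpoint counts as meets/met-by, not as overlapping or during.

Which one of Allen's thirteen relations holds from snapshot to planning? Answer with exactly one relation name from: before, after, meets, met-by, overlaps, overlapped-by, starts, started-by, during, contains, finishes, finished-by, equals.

snapshot = [Fri 15:00, Sun 05:00]; planning = [Wed 20:00, Thu 19:00].
Compare endpoints: snapshot.start > planning.start, snapshot.start > planning.end, snapshot.end > planning.start, snapshot.end > planning.end.
That pattern is 'after'.

after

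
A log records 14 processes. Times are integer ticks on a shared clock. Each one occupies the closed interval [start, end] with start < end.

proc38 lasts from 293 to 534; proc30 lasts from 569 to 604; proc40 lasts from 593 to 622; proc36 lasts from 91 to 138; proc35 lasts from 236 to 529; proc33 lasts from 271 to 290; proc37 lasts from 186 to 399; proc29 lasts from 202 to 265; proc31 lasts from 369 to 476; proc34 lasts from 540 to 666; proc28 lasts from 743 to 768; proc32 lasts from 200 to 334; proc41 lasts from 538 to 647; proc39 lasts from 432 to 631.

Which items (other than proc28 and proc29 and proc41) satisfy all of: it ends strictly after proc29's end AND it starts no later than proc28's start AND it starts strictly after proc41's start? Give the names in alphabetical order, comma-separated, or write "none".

proc30, proc34, proc40

Conditions: its end is strictly after proc29's end (X.end > 265) AND its start is no later than proc28's start (X.start <= 743) AND its start is strictly after proc41's start (X.start > 538).
proc30: end 604 > 265? ✓; start 569 <= 743? ✓; start 569 > 538? ✓ → yes.
proc31: end 476 > 265? ✓; start 369 <= 743? ✓; start 369 > 538? ✗ → no.
proc32: end 334 > 265? ✓; start 200 <= 743? ✓; start 200 > 538? ✗ → no.
proc33: end 290 > 265? ✓; start 271 <= 743? ✓; start 271 > 538? ✗ → no.
proc34: end 666 > 265? ✓; start 540 <= 743? ✓; start 540 > 538? ✓ → yes.
proc35: end 529 > 265? ✓; start 236 <= 743? ✓; start 236 > 538? ✗ → no.
proc36: end 138 > 265? ✗; start 91 <= 743? ✓; start 91 > 538? ✗ → no.
proc37: end 399 > 265? ✓; start 186 <= 743? ✓; start 186 > 538? ✗ → no.
proc38: end 534 > 265? ✓; start 293 <= 743? ✓; start 293 > 538? ✗ → no.
proc39: end 631 > 265? ✓; start 432 <= 743? ✓; start 432 > 538? ✗ → no.
proc40: end 622 > 265? ✓; start 593 <= 743? ✓; start 593 > 538? ✓ → yes.
Result: proc30, proc34, proc40.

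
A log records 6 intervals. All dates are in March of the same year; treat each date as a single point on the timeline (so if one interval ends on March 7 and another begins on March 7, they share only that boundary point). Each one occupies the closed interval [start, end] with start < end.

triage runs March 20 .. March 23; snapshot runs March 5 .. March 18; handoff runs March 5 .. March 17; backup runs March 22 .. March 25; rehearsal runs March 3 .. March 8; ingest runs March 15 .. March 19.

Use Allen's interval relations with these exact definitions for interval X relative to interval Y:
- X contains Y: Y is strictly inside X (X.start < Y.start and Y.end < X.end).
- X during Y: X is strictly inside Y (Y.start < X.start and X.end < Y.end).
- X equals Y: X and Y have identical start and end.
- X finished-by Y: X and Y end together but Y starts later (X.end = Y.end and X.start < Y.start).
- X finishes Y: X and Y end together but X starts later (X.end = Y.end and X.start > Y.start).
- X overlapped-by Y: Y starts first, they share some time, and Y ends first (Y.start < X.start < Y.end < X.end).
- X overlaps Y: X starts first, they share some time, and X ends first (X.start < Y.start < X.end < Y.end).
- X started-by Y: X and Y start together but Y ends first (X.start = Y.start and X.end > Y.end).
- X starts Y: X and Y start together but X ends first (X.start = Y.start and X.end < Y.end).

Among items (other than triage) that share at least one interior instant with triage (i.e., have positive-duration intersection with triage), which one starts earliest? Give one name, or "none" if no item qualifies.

Target triage = [March 20, March 23].
backup [March 22, March 25] → overlapped-by → candidate.
handoff [March 5, March 17] → before → excluded.
ingest [March 15, March 19] → before → excluded.
rehearsal [March 3, March 8] → before → excluded.
snapshot [March 5, March 18] → before → excluded.
Among candidates, earliest start is March 22 → backup.

backup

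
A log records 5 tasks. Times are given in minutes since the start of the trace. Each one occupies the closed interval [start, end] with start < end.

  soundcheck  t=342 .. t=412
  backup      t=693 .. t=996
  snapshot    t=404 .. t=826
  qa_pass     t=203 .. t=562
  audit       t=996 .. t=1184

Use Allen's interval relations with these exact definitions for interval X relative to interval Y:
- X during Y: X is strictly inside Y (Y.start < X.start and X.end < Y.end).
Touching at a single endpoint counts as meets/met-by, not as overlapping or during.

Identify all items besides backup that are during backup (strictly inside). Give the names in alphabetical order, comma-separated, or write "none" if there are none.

none

Target backup = [t=693, t=996].
audit [t=996, t=1184] → met-by → no.
qa_pass [t=203, t=562] → before → no.
snapshot [t=404, t=826] → overlaps → no.
soundcheck [t=342, t=412] → before → no.
Result: none.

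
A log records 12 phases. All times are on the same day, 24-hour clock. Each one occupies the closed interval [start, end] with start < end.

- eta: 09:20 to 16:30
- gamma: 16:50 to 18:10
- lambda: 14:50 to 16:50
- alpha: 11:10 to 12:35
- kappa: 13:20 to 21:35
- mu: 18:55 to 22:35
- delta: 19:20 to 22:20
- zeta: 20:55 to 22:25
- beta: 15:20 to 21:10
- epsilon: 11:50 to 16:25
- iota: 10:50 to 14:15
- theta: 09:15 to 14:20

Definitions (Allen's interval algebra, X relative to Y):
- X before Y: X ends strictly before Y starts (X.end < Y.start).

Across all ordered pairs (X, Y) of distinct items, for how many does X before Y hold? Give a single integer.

33

Checking all 132 ordered pairs for relation 'before'; matching pairs in alphabetical order:
(alpha, beta): alpha before beta ✓
(alpha, delta): alpha before delta ✓
(alpha, gamma): alpha before gamma ✓
(alpha, kappa): alpha before kappa ✓
(alpha, lambda): alpha before lambda ✓
(alpha, mu): alpha before mu ✓
(alpha, zeta): alpha before zeta ✓
(epsilon, delta): epsilon before delta ✓
(epsilon, gamma): epsilon before gamma ✓
(epsilon, mu): epsilon before mu ✓
(epsilon, zeta): epsilon before zeta ✓
(eta, delta): eta before delta ✓
(eta, gamma): eta before gamma ✓
(eta, mu): eta before mu ✓
(eta, zeta): eta before zeta ✓
(gamma, delta): gamma before delta ✓
(gamma, mu): gamma before mu ✓
(gamma, zeta): gamma before zeta ✓
(iota, beta): iota before beta ✓
(iota, delta): iota before delta ✓
(iota, gamma): iota before gamma ✓
(iota, lambda): iota before lambda ✓
(iota, mu): iota before mu ✓
(iota, zeta): iota before zeta ✓
... plus 9 further pairs not listed.
Count: 33.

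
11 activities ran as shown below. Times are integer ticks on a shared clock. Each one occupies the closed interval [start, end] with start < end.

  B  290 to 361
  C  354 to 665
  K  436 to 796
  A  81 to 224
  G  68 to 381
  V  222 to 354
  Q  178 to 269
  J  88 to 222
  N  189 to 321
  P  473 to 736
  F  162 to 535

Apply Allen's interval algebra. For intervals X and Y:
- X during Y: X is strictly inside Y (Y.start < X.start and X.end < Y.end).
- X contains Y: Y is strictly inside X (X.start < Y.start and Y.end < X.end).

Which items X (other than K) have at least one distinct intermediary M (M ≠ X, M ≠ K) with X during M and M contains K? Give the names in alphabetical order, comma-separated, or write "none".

none

Target K = [436, 796].
Intermediaries M with M contains K: none.
Union: none.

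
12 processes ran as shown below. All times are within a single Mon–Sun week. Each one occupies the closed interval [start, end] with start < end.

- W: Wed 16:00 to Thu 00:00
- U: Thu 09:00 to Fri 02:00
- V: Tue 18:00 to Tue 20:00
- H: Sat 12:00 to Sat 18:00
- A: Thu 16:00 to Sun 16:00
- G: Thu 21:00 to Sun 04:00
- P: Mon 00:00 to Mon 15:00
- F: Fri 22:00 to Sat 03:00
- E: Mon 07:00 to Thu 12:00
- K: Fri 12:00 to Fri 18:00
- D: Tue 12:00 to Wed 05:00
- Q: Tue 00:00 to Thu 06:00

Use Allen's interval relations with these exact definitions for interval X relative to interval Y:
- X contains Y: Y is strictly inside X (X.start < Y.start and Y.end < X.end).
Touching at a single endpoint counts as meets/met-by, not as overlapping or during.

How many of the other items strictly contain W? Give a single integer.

2

Target W = [Wed 16:00, Thu 00:00].
A [Thu 16:00, Sun 16:00] → after → no.
D [Tue 12:00, Wed 05:00] → before → no.
E [Mon 07:00, Thu 12:00] → contains → counts.
F [Fri 22:00, Sat 03:00] → after → no.
G [Thu 21:00, Sun 04:00] → after → no.
H [Sat 12:00, Sat 18:00] → after → no.
K [Fri 12:00, Fri 18:00] → after → no.
P [Mon 00:00, Mon 15:00] → before → no.
Q [Tue 00:00, Thu 06:00] → contains → counts.
U [Thu 09:00, Fri 02:00] → after → no.
V [Tue 18:00, Tue 20:00] → before → no.
Total: 2.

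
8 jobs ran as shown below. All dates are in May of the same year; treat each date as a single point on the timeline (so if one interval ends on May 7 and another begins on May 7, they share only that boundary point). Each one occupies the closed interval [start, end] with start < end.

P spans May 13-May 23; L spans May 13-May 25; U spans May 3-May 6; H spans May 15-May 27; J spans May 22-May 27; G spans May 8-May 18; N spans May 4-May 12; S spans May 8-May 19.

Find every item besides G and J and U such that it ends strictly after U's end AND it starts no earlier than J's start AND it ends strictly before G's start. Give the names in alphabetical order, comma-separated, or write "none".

Conditions: its end is strictly after U's end (X.end > May 6) AND its start is no earlier than J's start (X.start >= May 22) AND its end is strictly before G's start (X.end < May 8).
H: end May 27 > May 6? ✓; start May 15 >= May 22? ✗; end May 27 < May 8? ✗ → no.
L: end May 25 > May 6? ✓; start May 13 >= May 22? ✗; end May 25 < May 8? ✗ → no.
N: end May 12 > May 6? ✓; start May 4 >= May 22? ✗; end May 12 < May 8? ✗ → no.
P: end May 23 > May 6? ✓; start May 13 >= May 22? ✗; end May 23 < May 8? ✗ → no.
S: end May 19 > May 6? ✓; start May 8 >= May 22? ✗; end May 19 < May 8? ✗ → no.
Result: none.

none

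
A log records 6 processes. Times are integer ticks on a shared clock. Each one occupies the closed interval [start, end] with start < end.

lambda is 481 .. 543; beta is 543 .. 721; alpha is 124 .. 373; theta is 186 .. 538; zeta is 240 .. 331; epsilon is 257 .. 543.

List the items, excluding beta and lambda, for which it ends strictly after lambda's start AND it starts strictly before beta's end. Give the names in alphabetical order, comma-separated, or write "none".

epsilon, theta

Conditions: its end is strictly after lambda's start (X.end > 481) AND its start is strictly before beta's end (X.start < 721).
alpha: end 373 > 481? ✗; start 124 < 721? ✓ → no.
epsilon: end 543 > 481? ✓; start 257 < 721? ✓ → yes.
theta: end 538 > 481? ✓; start 186 < 721? ✓ → yes.
zeta: end 331 > 481? ✗; start 240 < 721? ✓ → no.
Result: epsilon, theta.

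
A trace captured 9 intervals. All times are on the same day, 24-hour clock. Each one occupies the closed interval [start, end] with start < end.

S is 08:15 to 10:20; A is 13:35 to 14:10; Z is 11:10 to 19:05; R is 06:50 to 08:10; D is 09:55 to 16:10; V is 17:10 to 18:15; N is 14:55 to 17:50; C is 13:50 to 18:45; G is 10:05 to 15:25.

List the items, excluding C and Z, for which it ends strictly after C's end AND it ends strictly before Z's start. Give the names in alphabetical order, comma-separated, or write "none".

none

Conditions: its end is strictly after C's end (X.end > 18:45) AND its end is strictly before Z's start (X.end < 11:10).
A: end 14:10 > 18:45? ✗; end 14:10 < 11:10? ✗ → no.
D: end 16:10 > 18:45? ✗; end 16:10 < 11:10? ✗ → no.
G: end 15:25 > 18:45? ✗; end 15:25 < 11:10? ✗ → no.
N: end 17:50 > 18:45? ✗; end 17:50 < 11:10? ✗ → no.
R: end 08:10 > 18:45? ✗; end 08:10 < 11:10? ✓ → no.
S: end 10:20 > 18:45? ✗; end 10:20 < 11:10? ✓ → no.
V: end 18:15 > 18:45? ✗; end 18:15 < 11:10? ✗ → no.
Result: none.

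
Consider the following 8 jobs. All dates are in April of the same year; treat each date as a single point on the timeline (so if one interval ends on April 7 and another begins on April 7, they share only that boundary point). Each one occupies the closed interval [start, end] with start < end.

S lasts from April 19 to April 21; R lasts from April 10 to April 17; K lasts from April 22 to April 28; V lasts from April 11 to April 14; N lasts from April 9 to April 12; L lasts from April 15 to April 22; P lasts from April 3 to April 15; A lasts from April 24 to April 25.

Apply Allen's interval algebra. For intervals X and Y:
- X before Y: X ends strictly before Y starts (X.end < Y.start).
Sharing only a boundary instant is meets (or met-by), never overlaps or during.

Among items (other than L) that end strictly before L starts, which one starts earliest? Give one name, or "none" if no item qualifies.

N

Target L = [April 15, April 22].
A [April 24, April 25] → after → excluded.
K [April 22, April 28] → met-by → excluded.
N [April 9, April 12] → before → candidate.
P [April 3, April 15] → meets → excluded.
R [April 10, April 17] → overlaps → excluded.
S [April 19, April 21] → during → excluded.
V [April 11, April 14] → before → candidate.
Among candidates, earliest start is April 9 → N.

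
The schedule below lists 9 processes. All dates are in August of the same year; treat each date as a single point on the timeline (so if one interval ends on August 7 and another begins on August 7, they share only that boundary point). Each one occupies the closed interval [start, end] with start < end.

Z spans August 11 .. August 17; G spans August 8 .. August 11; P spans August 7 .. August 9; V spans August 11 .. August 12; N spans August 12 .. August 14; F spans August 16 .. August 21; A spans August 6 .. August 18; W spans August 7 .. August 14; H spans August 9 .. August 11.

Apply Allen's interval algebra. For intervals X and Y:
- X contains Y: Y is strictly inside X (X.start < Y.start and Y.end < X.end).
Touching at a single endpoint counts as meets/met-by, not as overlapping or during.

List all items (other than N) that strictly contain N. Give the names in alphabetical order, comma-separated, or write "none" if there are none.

Target N = [August 12, August 14].
A [August 6, August 18] → contains → yes.
F [August 16, August 21] → after → no.
G [August 8, August 11] → before → no.
H [August 9, August 11] → before → no.
P [August 7, August 9] → before → no.
V [August 11, August 12] → meets → no.
W [August 7, August 14] → finished-by → no.
Z [August 11, August 17] → contains → yes.
Result: A, Z.

A, Z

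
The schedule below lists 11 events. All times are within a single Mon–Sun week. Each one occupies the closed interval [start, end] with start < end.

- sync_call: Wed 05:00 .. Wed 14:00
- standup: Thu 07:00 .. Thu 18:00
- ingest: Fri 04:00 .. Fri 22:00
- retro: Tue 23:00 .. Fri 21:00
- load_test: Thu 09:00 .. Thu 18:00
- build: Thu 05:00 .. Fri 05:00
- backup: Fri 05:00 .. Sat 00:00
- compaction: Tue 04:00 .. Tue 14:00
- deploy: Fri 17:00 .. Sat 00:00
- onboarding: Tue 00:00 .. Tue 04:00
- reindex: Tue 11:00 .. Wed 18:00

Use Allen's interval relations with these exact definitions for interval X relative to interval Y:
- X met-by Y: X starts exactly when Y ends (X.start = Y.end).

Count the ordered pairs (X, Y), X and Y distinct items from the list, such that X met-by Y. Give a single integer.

2

Checking all 110 ordered pairs for relation 'met-by'; matching pairs in alphabetical order:
(backup, build): backup met-by build ✓
(compaction, onboarding): compaction met-by onboarding ✓
Count: 2.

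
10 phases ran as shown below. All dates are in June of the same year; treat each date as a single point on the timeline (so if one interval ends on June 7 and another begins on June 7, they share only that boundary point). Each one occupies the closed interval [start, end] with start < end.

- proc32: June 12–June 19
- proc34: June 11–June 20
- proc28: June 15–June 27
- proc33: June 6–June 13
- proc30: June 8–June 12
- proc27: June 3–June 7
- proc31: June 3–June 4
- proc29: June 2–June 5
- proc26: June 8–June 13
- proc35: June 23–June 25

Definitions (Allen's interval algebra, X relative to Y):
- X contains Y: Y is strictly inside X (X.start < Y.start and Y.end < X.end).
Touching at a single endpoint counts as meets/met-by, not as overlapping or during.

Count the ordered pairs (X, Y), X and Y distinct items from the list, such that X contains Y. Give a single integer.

4

Checking all 90 ordered pairs for relation 'contains'; matching pairs in alphabetical order:
(proc28, proc35): proc28 contains proc35 ✓
(proc29, proc31): proc29 contains proc31 ✓
(proc33, proc30): proc33 contains proc30 ✓
(proc34, proc32): proc34 contains proc32 ✓
Count: 4.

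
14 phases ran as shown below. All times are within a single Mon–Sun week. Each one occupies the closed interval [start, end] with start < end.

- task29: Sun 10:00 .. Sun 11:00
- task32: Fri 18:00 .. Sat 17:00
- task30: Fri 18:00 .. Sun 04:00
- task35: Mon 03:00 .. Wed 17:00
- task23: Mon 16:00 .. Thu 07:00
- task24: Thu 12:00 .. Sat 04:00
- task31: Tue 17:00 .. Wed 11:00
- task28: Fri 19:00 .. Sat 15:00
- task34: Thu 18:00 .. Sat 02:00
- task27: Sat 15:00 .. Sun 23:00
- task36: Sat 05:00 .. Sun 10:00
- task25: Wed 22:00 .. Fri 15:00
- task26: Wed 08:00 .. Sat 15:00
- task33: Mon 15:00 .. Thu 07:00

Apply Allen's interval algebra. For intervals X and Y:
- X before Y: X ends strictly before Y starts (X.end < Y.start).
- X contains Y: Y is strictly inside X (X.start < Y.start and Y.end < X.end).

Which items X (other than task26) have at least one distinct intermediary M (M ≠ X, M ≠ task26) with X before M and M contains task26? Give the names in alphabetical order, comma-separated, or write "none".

none

Target task26 = [Wed 08:00, Sat 15:00].
Intermediaries M with M contains task26: none.
Union: none.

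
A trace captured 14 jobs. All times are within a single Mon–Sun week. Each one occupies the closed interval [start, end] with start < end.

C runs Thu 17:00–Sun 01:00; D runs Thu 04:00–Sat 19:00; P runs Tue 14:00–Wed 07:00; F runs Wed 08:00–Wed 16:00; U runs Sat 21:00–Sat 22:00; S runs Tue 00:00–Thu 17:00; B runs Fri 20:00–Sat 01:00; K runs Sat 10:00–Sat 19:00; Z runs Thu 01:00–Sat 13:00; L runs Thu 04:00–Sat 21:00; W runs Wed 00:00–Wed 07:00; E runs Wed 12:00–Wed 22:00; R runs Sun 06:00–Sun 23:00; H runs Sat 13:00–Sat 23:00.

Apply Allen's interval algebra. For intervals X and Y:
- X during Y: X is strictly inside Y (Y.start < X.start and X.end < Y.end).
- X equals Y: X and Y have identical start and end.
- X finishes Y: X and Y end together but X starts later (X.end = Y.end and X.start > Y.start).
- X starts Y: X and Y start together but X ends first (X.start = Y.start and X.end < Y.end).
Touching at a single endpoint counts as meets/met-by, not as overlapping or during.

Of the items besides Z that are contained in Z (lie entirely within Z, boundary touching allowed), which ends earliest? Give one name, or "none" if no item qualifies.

Target Z = [Thu 01:00, Sat 13:00].
B [Fri 20:00, Sat 01:00] → during → candidate.
C [Thu 17:00, Sun 01:00] → overlapped-by → excluded.
D [Thu 04:00, Sat 19:00] → overlapped-by → excluded.
E [Wed 12:00, Wed 22:00] → before → excluded.
F [Wed 08:00, Wed 16:00] → before → excluded.
H [Sat 13:00, Sat 23:00] → met-by → excluded.
K [Sat 10:00, Sat 19:00] → overlapped-by → excluded.
L [Thu 04:00, Sat 21:00] → overlapped-by → excluded.
P [Tue 14:00, Wed 07:00] → before → excluded.
R [Sun 06:00, Sun 23:00] → after → excluded.
S [Tue 00:00, Thu 17:00] → overlaps → excluded.
U [Sat 21:00, Sat 22:00] → after → excluded.
W [Wed 00:00, Wed 07:00] → before → excluded.
Among candidates, earliest end is Sat 01:00 → B.

B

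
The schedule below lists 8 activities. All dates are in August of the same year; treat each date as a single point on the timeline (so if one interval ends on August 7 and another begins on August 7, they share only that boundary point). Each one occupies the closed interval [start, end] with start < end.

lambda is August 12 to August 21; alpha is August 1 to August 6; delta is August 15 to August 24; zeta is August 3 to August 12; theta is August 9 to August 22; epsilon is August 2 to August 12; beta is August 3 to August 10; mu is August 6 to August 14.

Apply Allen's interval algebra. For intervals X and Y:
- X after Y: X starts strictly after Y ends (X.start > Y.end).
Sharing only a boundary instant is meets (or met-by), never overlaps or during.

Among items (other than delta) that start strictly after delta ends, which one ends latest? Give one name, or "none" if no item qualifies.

Target delta = [August 15, August 24].
alpha [August 1, August 6] → before → excluded.
beta [August 3, August 10] → before → excluded.
epsilon [August 2, August 12] → before → excluded.
lambda [August 12, August 21] → overlaps → excluded.
mu [August 6, August 14] → before → excluded.
theta [August 9, August 22] → overlaps → excluded.
zeta [August 3, August 12] → before → excluded.
No candidates → none.

none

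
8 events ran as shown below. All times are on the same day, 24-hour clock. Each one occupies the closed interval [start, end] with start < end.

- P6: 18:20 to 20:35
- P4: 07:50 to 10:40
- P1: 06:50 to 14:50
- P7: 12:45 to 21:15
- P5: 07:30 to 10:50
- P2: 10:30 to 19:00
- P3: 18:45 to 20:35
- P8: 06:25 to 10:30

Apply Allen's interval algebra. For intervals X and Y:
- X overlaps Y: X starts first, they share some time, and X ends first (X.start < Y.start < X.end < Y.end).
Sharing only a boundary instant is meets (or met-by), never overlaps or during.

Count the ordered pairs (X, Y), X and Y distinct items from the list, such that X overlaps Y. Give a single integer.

10

Checking all 56 ordered pairs for relation 'overlaps'; matching pairs in alphabetical order:
(P1, P2): P1 overlaps P2 ✓
(P1, P7): P1 overlaps P7 ✓
(P2, P3): P2 overlaps P3 ✓
(P2, P6): P2 overlaps P6 ✓
(P2, P7): P2 overlaps P7 ✓
(P4, P2): P4 overlaps P2 ✓
(P5, P2): P5 overlaps P2 ✓
(P8, P1): P8 overlaps P1 ✓
(P8, P4): P8 overlaps P4 ✓
(P8, P5): P8 overlaps P5 ✓
Count: 10.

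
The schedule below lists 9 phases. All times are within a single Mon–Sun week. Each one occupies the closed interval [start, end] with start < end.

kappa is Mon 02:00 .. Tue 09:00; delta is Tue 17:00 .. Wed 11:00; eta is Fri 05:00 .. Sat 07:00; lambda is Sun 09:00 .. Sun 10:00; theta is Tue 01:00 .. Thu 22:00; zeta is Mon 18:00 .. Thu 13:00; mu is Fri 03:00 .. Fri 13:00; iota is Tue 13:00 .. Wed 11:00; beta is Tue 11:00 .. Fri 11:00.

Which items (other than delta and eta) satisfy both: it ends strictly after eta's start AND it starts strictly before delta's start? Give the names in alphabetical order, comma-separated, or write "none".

Conditions: its end is strictly after eta's start (X.end > Fri 05:00) AND its start is strictly before delta's start (X.start < Tue 17:00).
beta: end Fri 11:00 > Fri 05:00? ✓; start Tue 11:00 < Tue 17:00? ✓ → yes.
iota: end Wed 11:00 > Fri 05:00? ✗; start Tue 13:00 < Tue 17:00? ✓ → no.
kappa: end Tue 09:00 > Fri 05:00? ✗; start Mon 02:00 < Tue 17:00? ✓ → no.
lambda: end Sun 10:00 > Fri 05:00? ✓; start Sun 09:00 < Tue 17:00? ✗ → no.
mu: end Fri 13:00 > Fri 05:00? ✓; start Fri 03:00 < Tue 17:00? ✗ → no.
theta: end Thu 22:00 > Fri 05:00? ✗; start Tue 01:00 < Tue 17:00? ✓ → no.
zeta: end Thu 13:00 > Fri 05:00? ✗; start Mon 18:00 < Tue 17:00? ✓ → no.
Result: beta.

beta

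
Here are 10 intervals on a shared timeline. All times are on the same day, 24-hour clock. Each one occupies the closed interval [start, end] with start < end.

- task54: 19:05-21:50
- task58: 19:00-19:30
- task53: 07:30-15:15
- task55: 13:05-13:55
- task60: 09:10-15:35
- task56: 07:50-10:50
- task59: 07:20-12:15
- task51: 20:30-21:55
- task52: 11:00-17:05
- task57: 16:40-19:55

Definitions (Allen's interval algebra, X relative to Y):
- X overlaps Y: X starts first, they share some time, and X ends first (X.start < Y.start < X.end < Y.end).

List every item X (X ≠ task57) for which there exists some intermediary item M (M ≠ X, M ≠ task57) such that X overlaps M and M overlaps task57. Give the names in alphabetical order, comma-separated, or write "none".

task53, task59, task60

Target task57 = [16:40, 19:55].
Intermediaries M with M overlaps task57: task52.
Via task52 — items with X overlaps task52: task53, task59, task60.
Union: task53, task59, task60.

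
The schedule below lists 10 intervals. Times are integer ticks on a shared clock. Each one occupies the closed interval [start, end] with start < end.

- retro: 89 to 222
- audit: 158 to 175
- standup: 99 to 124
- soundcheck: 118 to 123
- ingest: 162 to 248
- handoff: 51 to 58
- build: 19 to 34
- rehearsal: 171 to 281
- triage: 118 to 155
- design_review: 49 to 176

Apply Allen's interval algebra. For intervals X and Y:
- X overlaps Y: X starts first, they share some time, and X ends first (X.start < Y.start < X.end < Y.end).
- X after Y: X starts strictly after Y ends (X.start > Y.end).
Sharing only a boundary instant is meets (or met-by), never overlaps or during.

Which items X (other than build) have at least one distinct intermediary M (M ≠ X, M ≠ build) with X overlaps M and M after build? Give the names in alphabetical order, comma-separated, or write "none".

audit, design_review, ingest, retro, standup

Target build = [19, 34].
Intermediaries M with M after build: audit, design_review, handoff, ingest, rehearsal, retro, soundcheck, standup, triage.
Via audit — items with X overlaps audit: none.
Via design_review — items with X overlaps design_review: none.
Via handoff — items with X overlaps handoff: none.
Via ingest — items with X overlaps ingest: audit, design_review, retro.
Via rehearsal — items with X overlaps rehearsal: audit, design_review, ingest, retro.
Via retro — items with X overlaps retro: design_review.
Via soundcheck — items with X overlaps soundcheck: none.
Via standup — items with X overlaps standup: none.
Via triage — items with X overlaps triage: standup.
Union: audit, design_review, ingest, retro, standup.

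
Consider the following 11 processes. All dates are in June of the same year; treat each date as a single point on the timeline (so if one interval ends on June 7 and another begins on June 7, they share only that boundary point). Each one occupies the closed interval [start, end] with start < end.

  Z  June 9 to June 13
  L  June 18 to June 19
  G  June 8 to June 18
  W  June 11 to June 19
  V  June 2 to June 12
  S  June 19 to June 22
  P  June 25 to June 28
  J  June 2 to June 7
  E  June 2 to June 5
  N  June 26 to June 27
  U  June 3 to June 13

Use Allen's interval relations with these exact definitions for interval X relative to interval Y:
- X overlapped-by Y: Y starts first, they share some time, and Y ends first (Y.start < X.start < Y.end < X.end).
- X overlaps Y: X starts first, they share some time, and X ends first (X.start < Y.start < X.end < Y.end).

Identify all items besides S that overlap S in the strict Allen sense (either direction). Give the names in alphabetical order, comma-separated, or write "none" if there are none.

Target S = [June 19, June 22].
E [June 2, June 5] → before → no.
G [June 8, June 18] → before → no.
J [June 2, June 7] → before → no.
L [June 18, June 19] → meets → no.
N [June 26, June 27] → after → no.
P [June 25, June 28] → after → no.
U [June 3, June 13] → before → no.
V [June 2, June 12] → before → no.
W [June 11, June 19] → meets → no.
Z [June 9, June 13] → before → no.
Result: none.

none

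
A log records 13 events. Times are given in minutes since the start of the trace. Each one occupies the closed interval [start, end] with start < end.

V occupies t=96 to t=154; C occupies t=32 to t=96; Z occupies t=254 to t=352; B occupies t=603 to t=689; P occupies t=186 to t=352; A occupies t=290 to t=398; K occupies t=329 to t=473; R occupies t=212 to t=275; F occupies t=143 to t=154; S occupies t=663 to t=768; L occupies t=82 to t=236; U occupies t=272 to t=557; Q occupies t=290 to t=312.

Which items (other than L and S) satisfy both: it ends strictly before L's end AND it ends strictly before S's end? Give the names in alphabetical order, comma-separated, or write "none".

C, F, V

Conditions: its end is strictly before L's end (X.end < t=236) AND its end is strictly before S's end (X.end < t=768).
A: end t=398 < t=236? ✗; end t=398 < t=768? ✓ → no.
B: end t=689 < t=236? ✗; end t=689 < t=768? ✓ → no.
C: end t=96 < t=236? ✓; end t=96 < t=768? ✓ → yes.
F: end t=154 < t=236? ✓; end t=154 < t=768? ✓ → yes.
K: end t=473 < t=236? ✗; end t=473 < t=768? ✓ → no.
P: end t=352 < t=236? ✗; end t=352 < t=768? ✓ → no.
Q: end t=312 < t=236? ✗; end t=312 < t=768? ✓ → no.
R: end t=275 < t=236? ✗; end t=275 < t=768? ✓ → no.
U: end t=557 < t=236? ✗; end t=557 < t=768? ✓ → no.
V: end t=154 < t=236? ✓; end t=154 < t=768? ✓ → yes.
Z: end t=352 < t=236? ✗; end t=352 < t=768? ✓ → no.
Result: C, F, V.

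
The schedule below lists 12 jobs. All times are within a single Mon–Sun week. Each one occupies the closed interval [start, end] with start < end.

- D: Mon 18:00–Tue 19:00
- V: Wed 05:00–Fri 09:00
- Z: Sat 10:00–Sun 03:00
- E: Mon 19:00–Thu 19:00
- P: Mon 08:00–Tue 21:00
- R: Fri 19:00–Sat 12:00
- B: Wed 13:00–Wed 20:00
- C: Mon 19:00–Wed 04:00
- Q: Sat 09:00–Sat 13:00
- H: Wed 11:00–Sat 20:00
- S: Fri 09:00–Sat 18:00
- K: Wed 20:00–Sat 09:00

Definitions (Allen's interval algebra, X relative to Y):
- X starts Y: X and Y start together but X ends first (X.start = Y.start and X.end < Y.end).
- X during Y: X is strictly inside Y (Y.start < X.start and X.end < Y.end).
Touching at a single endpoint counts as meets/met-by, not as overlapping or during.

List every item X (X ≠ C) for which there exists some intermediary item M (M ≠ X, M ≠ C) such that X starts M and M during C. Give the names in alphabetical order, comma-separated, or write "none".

none

Target C = [Mon 19:00, Wed 04:00].
Intermediaries M with M during C: none.
Union: none.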